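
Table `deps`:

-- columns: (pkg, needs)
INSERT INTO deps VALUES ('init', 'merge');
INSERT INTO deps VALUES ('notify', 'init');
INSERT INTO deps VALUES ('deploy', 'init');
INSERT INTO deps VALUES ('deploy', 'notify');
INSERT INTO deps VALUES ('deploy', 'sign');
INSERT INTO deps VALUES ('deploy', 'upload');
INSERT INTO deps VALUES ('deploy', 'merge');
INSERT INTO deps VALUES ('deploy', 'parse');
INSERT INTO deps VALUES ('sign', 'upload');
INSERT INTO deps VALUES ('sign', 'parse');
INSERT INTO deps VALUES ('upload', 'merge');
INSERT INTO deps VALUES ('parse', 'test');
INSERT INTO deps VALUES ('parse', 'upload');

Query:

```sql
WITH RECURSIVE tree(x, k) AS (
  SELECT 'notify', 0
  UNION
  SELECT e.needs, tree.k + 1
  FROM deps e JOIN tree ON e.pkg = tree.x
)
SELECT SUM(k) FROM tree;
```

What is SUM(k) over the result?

3

Base: (notify, k=0).
Iteration 1: edges from {notify} -> (init, k=1).
Iteration 2: edges from {init} -> (merge, k=2).
Iteration 3: no outgoing edges from {merge}; recursion stops.
SUM(k) = 0 + 1 + 2 = 3.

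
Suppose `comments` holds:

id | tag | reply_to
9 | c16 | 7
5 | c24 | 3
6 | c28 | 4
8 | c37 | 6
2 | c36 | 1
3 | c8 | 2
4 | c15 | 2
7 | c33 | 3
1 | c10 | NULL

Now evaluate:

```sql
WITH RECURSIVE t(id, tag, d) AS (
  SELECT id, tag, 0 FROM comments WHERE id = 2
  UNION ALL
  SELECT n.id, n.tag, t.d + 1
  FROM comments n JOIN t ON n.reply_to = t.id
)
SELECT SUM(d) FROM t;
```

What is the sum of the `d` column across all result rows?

Base: id=2 (c36) at d 0.
Iteration 1: rows with reply_to in {2} -> c8 (id 3, d 1), c15 (id 4, d 1).
Iteration 2: rows with reply_to in {3,4} -> c24 (id 5, d 2), c28 (id 6, d 2), c33 (id 7, d 2).
Iteration 3: rows with reply_to in {5,6,7} -> c37 (id 8, d 3), c16 (id 9, d 3).
Iteration 4: no rows with reply_to in {8,9}; recursion stops.
SUM(d) = 0 + 1 + 1 + 2 + 2 + 2 + 3 + 3 = 14.

14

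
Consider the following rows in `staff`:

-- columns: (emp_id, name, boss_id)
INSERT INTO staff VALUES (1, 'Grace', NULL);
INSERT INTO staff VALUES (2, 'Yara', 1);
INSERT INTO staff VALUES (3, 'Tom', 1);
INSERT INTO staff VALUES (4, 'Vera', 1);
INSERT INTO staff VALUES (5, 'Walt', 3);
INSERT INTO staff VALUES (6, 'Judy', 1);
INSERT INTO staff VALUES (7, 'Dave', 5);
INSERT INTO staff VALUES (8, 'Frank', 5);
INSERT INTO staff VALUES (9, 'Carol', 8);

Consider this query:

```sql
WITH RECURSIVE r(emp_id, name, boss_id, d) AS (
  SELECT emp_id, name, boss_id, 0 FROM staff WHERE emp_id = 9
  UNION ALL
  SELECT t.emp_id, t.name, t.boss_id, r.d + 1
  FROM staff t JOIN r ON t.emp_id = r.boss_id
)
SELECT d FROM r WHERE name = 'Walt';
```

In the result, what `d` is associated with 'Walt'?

Base: emp_id=9 (Carol), boss_id=8, d 0.
Iteration 1: join on emp_id=8 -> Frank (id 8, boss_id=5, d 1).
Iteration 2: join on emp_id=5 -> Walt (id 5, boss_id=3, d 2).
Iteration 3: join on emp_id=3 -> Tom (id 3, boss_id=1, d 3).
Iteration 4: join on emp_id=1 -> Grace (id 1, boss_id=NULL, d 4).
Iteration 5: boss_id is NULL; no match; recursion stops.

2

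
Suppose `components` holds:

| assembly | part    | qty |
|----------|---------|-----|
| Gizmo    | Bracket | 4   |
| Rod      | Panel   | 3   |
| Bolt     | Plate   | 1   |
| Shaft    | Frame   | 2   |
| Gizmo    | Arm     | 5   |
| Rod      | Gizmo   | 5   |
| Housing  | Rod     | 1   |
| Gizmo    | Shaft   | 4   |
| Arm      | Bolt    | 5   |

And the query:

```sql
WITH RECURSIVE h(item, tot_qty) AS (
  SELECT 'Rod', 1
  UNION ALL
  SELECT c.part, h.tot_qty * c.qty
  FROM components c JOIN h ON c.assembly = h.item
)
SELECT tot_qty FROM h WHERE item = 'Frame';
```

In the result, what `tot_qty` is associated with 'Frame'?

40

Base: (Rod, tot_qty=1).
Iteration 1: components of {Rod} -> Gizmo = 1*5 = 5, Panel = 1*3 = 3.
Iteration 2: components of {Gizmo,Panel} -> Arm = 5*5 = 25, Bracket = 5*4 = 20, Shaft = 5*4 = 20.
Iteration 3: components of {Arm,Bracket,Shaft} -> Bolt = 25*5 = 125, Frame = 20*2 = 40.
Iteration 4: components of {Bolt,Frame} -> Plate = 125*1 = 125.
Iteration 5: no further components; recursion stops.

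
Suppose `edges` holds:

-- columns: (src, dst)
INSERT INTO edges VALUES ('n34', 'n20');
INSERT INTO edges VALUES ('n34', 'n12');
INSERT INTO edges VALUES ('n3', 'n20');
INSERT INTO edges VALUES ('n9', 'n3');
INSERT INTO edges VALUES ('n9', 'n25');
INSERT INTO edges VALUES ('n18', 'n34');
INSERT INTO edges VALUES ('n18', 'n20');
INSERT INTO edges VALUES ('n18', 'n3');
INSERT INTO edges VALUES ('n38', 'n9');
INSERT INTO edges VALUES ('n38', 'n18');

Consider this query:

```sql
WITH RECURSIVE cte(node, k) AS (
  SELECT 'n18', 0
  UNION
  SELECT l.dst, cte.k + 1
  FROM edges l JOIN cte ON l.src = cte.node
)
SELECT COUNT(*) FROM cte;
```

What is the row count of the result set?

6

Base: (n18, k=0).
Iteration 1: edges from {n18} -> (n20, k=1), (n3, k=1), (n34, k=1).
Iteration 2: edges from {n20,n3,n34} -> (n12, k=2), (n20, k=2). [UNION drops 1 duplicate row(s)]
Iteration 3: no outgoing edges from {n12,n20}; recursion stops.
Total rows emitted: 6.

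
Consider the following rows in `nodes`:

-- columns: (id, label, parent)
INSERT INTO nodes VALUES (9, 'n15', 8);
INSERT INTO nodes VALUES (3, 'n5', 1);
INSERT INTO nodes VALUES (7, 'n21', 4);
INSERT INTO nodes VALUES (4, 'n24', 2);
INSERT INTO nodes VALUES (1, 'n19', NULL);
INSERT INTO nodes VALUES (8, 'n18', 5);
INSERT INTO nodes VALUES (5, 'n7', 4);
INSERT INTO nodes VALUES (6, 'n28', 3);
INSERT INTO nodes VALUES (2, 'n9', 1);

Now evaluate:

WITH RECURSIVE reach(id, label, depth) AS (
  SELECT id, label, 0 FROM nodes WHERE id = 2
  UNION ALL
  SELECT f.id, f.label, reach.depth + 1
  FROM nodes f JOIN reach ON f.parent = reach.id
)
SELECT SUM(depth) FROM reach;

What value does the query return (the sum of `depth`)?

Base: id=2 (n9) at depth 0.
Iteration 1: rows with parent in {2} -> n24 (id 4, depth 1).
Iteration 2: rows with parent in {4} -> n7 (id 5, depth 2), n21 (id 7, depth 2).
Iteration 3: rows with parent in {5,7} -> n18 (id 8, depth 3).
Iteration 4: rows with parent in {8} -> n15 (id 9, depth 4).
Iteration 5: no rows with parent in {9}; recursion stops.
SUM(depth) = 0 + 1 + 2 + 2 + 3 + 4 = 12.

12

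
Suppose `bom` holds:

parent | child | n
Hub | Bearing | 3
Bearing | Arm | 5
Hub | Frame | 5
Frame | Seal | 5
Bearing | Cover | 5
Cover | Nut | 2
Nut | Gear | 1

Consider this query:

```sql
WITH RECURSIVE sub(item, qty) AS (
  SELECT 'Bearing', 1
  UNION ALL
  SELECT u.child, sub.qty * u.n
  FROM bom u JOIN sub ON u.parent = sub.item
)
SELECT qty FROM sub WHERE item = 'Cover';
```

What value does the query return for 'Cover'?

5

Base: (Bearing, qty=1).
Iteration 1: components of {Bearing} -> Arm = 1*5 = 5, Cover = 1*5 = 5.
Iteration 2: components of {Arm,Cover} -> Nut = 5*2 = 10.
Iteration 3: components of {Nut} -> Gear = 10*1 = 10.
Iteration 4: no further components; recursion stops.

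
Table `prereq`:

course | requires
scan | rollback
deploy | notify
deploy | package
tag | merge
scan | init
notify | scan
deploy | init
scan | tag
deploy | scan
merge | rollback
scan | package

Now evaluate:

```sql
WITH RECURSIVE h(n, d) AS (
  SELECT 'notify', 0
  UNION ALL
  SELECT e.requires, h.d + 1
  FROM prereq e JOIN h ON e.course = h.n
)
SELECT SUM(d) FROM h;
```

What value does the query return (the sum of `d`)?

16

Base: (notify, d=0).
Iteration 1: edges from {notify} -> (scan, d=1).
Iteration 2: edges from {scan} -> (init, d=2), (package, d=2), (rollback, d=2), (tag, d=2).
Iteration 3: edges from {init,package,rollback,tag} -> (merge, d=3).
Iteration 4: edges from {merge} -> (rollback, d=4).
Iteration 5: no outgoing edges from {rollback}; recursion stops.
SUM(d) = 0 + 1 + 2 + 2 + 2 + 2 + 3 + 4 = 16.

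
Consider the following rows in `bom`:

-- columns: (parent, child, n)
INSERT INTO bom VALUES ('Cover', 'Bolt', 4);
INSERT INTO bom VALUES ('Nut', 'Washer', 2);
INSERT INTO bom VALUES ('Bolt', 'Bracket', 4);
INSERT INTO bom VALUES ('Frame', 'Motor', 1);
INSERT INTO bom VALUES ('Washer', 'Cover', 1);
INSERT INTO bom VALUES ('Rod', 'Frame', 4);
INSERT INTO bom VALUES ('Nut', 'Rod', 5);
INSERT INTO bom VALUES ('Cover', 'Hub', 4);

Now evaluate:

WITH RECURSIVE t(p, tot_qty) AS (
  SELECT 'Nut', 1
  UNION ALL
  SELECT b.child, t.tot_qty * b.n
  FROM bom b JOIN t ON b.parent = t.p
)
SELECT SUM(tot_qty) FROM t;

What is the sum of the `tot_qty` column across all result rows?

98

Base: (Nut, tot_qty=1).
Iteration 1: components of {Nut} -> Rod = 1*5 = 5, Washer = 1*2 = 2.
Iteration 2: components of {Rod,Washer} -> Cover = 2*1 = 2, Frame = 5*4 = 20.
Iteration 3: components of {Cover,Frame} -> Bolt = 2*4 = 8, Hub = 2*4 = 8, Motor = 20*1 = 20.
Iteration 4: components of {Bolt,Hub,Motor} -> Bracket = 8*4 = 32.
Iteration 5: no further components; recursion stops.
SUM(tot_qty) = 1 + 2 + 5 + 2 + 20 + 8 + 8 + 20 + 32 = 98.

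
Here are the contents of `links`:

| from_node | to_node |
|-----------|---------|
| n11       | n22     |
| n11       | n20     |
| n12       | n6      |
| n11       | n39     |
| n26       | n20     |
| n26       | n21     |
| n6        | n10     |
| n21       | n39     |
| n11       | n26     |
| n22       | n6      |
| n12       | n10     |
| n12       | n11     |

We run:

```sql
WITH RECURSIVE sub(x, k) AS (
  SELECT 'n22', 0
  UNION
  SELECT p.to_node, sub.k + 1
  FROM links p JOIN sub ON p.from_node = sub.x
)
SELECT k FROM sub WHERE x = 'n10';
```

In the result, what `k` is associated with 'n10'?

Base: (n22, k=0).
Iteration 1: edges from {n22} -> (n6, k=1).
Iteration 2: edges from {n6} -> (n10, k=2).
Iteration 3: no outgoing edges from {n10}; recursion stops.

2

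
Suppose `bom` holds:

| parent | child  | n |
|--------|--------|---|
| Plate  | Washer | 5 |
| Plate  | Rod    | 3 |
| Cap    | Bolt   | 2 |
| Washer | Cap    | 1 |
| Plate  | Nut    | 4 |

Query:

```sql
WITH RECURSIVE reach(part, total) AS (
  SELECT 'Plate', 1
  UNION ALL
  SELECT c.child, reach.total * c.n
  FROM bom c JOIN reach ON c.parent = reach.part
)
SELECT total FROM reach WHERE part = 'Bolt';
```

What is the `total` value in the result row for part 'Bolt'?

10

Base: (Plate, total=1).
Iteration 1: components of {Plate} -> Nut = 1*4 = 4, Rod = 1*3 = 3, Washer = 1*5 = 5.
Iteration 2: components of {Nut,Rod,Washer} -> Cap = 5*1 = 5.
Iteration 3: components of {Cap} -> Bolt = 5*2 = 10.
Iteration 4: no further components; recursion stops.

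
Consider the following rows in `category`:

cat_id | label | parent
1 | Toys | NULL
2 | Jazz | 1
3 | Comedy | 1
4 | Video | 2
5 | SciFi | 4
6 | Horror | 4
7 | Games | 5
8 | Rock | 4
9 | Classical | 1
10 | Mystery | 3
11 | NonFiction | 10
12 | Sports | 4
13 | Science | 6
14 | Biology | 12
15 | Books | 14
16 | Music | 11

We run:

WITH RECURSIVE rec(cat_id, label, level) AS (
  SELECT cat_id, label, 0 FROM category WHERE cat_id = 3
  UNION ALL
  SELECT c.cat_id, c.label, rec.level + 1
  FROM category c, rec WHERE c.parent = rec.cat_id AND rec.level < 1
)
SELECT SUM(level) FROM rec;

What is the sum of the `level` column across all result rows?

1

Base: cat_id=3 (Comedy) at level 0.
Iteration 1: rows with parent in {3} -> Mystery (id 10, level 1).
Iteration 2: level < 1 fails for all current rows; recursion stops.
SUM(level) = 0 + 1 = 1.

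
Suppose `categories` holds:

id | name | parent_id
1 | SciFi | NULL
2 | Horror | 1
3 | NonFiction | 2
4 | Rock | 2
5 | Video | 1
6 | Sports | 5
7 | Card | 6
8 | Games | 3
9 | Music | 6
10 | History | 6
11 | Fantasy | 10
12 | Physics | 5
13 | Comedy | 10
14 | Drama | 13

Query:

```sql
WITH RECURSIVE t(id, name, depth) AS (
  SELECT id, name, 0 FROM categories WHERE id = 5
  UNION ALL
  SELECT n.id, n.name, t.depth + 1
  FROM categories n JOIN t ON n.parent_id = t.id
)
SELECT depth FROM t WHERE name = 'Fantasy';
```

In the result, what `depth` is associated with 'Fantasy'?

Base: id=5 (Video) at depth 0.
Iteration 1: rows with parent_id in {5} -> Sports (id 6, depth 1), Physics (id 12, depth 1).
Iteration 2: rows with parent_id in {6,12} -> Card (id 7, depth 2), Music (id 9, depth 2), History (id 10, depth 2).
Iteration 3: rows with parent_id in {7,9,10} -> Fantasy (id 11, depth 3), Comedy (id 13, depth 3).
Iteration 4: rows with parent_id in {11,13} -> Drama (id 14, depth 4).
Iteration 5: no rows with parent_id in {14}; recursion stops.

3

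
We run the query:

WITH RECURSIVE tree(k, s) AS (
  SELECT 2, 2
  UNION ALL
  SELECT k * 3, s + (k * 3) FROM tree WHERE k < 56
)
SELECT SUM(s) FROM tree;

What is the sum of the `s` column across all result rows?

Base: k=2, s=2.
Iteration 1: 2 < 56 holds -> k = 2 * 3 = 6, s = 2 + 6 = 8.
Iteration 2: 6 < 56 holds -> k = 6 * 3 = 18, s = 8 + 18 = 26.
Iteration 3: 18 < 56 holds -> k = 18 * 3 = 54, s = 26 + 54 = 80.
Iteration 4: 54 < 56 holds -> k = 54 * 3 = 162, s = 80 + 162 = 242.
Iteration 5: 162 < 56 fails; recursion stops.
SUM(s) = 2 + 8 + 26 + 80 + 242 = 358.

358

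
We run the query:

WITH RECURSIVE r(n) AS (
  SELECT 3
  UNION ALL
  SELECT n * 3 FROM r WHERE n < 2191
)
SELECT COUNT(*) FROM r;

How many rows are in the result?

8

Base: n=3.
Iteration 1: 3 < 2191 holds -> n = 3 * 3 = 9.
Iteration 2: 9 < 2191 holds -> n = 9 * 3 = 27.
Iteration 3: 27 < 2191 holds -> n = 27 * 3 = 81.
Iteration 4: 81 < 2191 holds -> n = 81 * 3 = 243.
Iteration 5: 243 < 2191 holds -> n = 243 * 3 = 729.
Iteration 6: 729 < 2191 holds -> n = 729 * 3 = 2187.
Iteration 7: 2187 < 2191 holds -> n = 2187 * 3 = 6561.
Iteration 8: 6561 < 2191 fails; recursion stops.
Total rows emitted: 8.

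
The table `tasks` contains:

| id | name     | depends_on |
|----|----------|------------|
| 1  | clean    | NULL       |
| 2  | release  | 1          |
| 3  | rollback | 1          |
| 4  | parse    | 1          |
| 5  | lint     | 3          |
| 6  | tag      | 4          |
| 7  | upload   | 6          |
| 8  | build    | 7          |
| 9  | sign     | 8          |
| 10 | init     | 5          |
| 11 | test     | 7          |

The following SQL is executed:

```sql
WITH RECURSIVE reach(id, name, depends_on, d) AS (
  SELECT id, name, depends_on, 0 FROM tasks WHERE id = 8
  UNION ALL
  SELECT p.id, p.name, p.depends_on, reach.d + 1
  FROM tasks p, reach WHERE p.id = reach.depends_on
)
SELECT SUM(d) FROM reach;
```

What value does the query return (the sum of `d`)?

Base: id=8 (build), depends_on=7, d 0.
Iteration 1: join on id=7 -> upload (id 7, depends_on=6, d 1).
Iteration 2: join on id=6 -> tag (id 6, depends_on=4, d 2).
Iteration 3: join on id=4 -> parse (id 4, depends_on=1, d 3).
Iteration 4: join on id=1 -> clean (id 1, depends_on=NULL, d 4).
Iteration 5: depends_on is NULL; no match; recursion stops.
SUM(d) = 0 + 1 + 2 + 3 + 4 = 10.

10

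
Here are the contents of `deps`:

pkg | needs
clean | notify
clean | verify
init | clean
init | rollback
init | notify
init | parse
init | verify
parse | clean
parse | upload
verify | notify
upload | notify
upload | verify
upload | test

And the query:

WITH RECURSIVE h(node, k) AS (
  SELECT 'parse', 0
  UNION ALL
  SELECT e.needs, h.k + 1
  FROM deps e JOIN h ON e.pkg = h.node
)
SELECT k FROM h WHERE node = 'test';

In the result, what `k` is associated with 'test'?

2

Base: (parse, k=0).
Iteration 1: edges from {parse} -> (clean, k=1), (upload, k=1).
Iteration 2: edges from {clean,upload} -> (notify, k=2) x2, (test, k=2), (verify, k=2) x2. [UNION ALL keeps all 5 new rows, including repeats]
Iteration 3: edges from {notify,test,verify} -> (notify, k=3) x2. [UNION ALL keeps all 2 new rows, including repeats]
Iteration 4: no outgoing edges from {notify}; recursion stops.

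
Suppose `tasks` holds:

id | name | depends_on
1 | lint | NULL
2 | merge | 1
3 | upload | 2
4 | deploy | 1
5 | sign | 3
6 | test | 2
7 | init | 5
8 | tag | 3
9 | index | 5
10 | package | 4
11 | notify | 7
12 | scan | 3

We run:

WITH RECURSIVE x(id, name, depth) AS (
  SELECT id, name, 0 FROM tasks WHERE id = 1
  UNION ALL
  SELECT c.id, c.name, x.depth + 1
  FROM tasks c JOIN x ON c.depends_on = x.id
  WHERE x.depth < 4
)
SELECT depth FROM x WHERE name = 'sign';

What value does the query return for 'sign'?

3

Base: id=1 (lint) at depth 0.
Iteration 1: rows with depends_on in {1} -> merge (id 2, depth 1), deploy (id 4, depth 1).
Iteration 2: rows with depends_on in {2,4} -> upload (id 3, depth 2), test (id 6, depth 2), package (id 10, depth 2).
Iteration 3: rows with depends_on in {3,6,10} -> sign (id 5, depth 3), tag (id 8, depth 3), scan (id 12, depth 3).
Iteration 4: rows with depends_on in {5,8,12} -> init (id 7, depth 4), index (id 9, depth 4).
Iteration 5: depth < 4 fails for all current rows; recursion stops.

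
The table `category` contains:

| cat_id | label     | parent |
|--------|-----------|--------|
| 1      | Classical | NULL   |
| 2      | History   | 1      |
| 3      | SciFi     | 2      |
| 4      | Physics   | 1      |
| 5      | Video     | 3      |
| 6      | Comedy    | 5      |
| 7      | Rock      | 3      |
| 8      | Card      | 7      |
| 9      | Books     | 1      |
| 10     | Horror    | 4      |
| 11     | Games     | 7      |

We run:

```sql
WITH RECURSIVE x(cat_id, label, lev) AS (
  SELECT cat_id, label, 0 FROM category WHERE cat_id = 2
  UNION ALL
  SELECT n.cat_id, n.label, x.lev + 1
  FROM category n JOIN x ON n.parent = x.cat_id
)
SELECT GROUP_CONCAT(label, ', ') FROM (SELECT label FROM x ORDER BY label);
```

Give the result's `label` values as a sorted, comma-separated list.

Card, Comedy, Games, History, Rock, SciFi, Video

Base: cat_id=2 (History) at lev 0.
Iteration 1: rows with parent in {2} -> SciFi (id 3, lev 1).
Iteration 2: rows with parent in {3} -> Video (id 5, lev 2), Rock (id 7, lev 2).
Iteration 3: rows with parent in {5,7} -> Comedy (id 6, lev 3), Card (id 8, lev 3), Games (id 11, lev 3).
Iteration 4: no rows with parent in {6,8,11}; recursion stops.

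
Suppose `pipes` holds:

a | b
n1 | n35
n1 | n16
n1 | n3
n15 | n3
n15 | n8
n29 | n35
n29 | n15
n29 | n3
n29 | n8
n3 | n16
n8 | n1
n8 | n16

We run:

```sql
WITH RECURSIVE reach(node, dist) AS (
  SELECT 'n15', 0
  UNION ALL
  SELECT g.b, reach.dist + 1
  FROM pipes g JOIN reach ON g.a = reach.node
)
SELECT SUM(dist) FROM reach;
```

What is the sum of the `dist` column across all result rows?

21

Base: (n15, dist=0).
Iteration 1: edges from {n15} -> (n3, dist=1), (n8, dist=1).
Iteration 2: edges from {n3,n8} -> (n1, dist=2), (n16, dist=2) x2. [UNION ALL keeps all 3 new rows, including repeats]
Iteration 3: edges from {n1,n16} -> (n16, dist=3), (n3, dist=3), (n35, dist=3).
Iteration 4: edges from {n16,n3,n35} -> (n16, dist=4).
Iteration 5: no outgoing edges from {n16}; recursion stops.
SUM(dist) = 0 + 1 + 1 + 2 + 2 + 2 + 3 + 3 + 3 + 4 = 21.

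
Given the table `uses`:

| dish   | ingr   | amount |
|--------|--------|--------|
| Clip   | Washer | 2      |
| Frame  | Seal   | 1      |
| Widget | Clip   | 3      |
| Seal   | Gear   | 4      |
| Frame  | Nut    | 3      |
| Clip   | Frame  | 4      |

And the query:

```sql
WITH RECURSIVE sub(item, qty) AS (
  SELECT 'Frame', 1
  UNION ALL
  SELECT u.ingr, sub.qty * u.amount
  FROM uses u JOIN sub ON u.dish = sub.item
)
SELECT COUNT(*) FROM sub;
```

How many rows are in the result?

4

Base: (Frame, qty=1).
Iteration 1: components of {Frame} -> Nut = 1*3 = 3, Seal = 1*1 = 1.
Iteration 2: components of {Nut,Seal} -> Gear = 1*4 = 4.
Iteration 3: no further components; recursion stops.
Total rows emitted: 4.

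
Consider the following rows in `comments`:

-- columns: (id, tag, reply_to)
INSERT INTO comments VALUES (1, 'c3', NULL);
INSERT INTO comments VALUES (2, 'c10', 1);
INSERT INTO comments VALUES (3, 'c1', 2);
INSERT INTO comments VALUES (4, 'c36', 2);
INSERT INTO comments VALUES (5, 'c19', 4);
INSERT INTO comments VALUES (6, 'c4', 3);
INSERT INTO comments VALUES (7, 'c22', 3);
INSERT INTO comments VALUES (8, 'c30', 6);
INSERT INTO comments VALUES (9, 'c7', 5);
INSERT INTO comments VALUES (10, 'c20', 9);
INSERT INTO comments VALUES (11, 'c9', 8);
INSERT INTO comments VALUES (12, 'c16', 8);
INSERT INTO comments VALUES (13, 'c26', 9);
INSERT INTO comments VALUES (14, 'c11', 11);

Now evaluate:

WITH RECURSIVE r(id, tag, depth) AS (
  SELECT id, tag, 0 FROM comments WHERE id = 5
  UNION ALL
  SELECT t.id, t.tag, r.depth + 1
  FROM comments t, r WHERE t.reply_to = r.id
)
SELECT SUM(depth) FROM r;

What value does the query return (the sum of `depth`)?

5

Base: id=5 (c19) at depth 0.
Iteration 1: rows with reply_to in {5} -> c7 (id 9, depth 1).
Iteration 2: rows with reply_to in {9} -> c20 (id 10, depth 2), c26 (id 13, depth 2).
Iteration 3: no rows with reply_to in {10,13}; recursion stops.
SUM(depth) = 0 + 1 + 2 + 2 = 5.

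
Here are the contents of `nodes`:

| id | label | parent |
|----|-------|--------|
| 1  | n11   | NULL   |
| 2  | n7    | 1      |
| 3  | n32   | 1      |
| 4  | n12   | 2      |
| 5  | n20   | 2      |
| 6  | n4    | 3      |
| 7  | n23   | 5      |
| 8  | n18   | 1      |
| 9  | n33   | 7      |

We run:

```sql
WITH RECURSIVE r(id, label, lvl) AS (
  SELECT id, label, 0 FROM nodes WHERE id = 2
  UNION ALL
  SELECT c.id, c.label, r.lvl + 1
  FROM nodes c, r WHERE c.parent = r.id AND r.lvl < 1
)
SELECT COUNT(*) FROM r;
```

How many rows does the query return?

3

Base: id=2 (n7) at lvl 0.
Iteration 1: rows with parent in {2} -> n12 (id 4, lvl 1), n20 (id 5, lvl 1).
Iteration 2: lvl < 1 fails for all current rows; recursion stops.
Total rows emitted: 3.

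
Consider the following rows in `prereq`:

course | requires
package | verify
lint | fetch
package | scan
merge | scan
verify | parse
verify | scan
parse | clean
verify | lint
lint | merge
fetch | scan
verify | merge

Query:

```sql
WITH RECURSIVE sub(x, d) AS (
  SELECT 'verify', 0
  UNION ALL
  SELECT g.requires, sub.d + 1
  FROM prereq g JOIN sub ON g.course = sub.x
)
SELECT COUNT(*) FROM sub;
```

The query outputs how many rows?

Base: (verify, d=0).
Iteration 1: edges from {verify} -> (lint, d=1), (merge, d=1), (parse, d=1), (scan, d=1).
Iteration 2: edges from {lint,merge,parse,scan} -> (clean, d=2), (fetch, d=2), (merge, d=2), (scan, d=2).
Iteration 3: edges from {clean,fetch,merge,scan} -> (scan, d=3) x2. [UNION ALL keeps all 2 new rows, including repeats]
Iteration 4: no outgoing edges from {scan}; recursion stops.
Total rows emitted: 11.

11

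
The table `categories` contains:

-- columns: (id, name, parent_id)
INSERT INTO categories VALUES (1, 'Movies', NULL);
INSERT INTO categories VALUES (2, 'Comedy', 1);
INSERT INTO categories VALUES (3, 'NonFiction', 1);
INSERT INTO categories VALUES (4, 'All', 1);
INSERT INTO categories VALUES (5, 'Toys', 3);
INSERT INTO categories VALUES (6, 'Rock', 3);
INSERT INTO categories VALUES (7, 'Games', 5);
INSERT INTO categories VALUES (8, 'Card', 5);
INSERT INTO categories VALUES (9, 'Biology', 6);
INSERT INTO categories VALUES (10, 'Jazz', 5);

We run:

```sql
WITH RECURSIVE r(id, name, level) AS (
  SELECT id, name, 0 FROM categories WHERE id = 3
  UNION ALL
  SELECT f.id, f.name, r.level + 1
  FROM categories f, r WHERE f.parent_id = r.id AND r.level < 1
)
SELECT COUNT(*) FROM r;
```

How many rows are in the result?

3

Base: id=3 (NonFiction) at level 0.
Iteration 1: rows with parent_id in {3} -> Toys (id 5, level 1), Rock (id 6, level 1).
Iteration 2: level < 1 fails for all current rows; recursion stops.
Total rows emitted: 3.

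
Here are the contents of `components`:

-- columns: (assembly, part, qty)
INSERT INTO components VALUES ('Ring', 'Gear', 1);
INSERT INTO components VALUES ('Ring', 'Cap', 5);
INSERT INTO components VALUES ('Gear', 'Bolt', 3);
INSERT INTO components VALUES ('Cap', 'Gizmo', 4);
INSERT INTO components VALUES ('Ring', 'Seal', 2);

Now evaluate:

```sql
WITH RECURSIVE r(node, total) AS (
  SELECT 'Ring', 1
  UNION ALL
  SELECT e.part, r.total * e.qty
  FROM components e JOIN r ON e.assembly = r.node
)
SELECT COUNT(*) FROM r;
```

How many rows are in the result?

6

Base: (Ring, total=1).
Iteration 1: components of {Ring} -> Cap = 1*5 = 5, Gear = 1*1 = 1, Seal = 1*2 = 2.
Iteration 2: components of {Cap,Gear,Seal} -> Bolt = 1*3 = 3, Gizmo = 5*4 = 20.
Iteration 3: no further components; recursion stops.
Total rows emitted: 6.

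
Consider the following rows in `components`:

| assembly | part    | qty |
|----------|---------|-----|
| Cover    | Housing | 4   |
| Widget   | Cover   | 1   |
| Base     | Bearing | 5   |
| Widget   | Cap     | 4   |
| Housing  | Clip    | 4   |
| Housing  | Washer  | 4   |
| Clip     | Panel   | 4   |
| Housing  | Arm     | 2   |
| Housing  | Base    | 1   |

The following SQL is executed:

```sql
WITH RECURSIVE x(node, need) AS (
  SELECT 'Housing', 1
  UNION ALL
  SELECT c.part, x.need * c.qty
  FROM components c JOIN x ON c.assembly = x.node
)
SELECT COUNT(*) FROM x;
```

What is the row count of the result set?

7

Base: (Housing, need=1).
Iteration 1: components of {Housing} -> Arm = 1*2 = 2, Base = 1*1 = 1, Clip = 1*4 = 4, Washer = 1*4 = 4.
Iteration 2: components of {Arm,Base,Clip,Washer} -> Bearing = 1*5 = 5, Panel = 4*4 = 16.
Iteration 3: no further components; recursion stops.
Total rows emitted: 7.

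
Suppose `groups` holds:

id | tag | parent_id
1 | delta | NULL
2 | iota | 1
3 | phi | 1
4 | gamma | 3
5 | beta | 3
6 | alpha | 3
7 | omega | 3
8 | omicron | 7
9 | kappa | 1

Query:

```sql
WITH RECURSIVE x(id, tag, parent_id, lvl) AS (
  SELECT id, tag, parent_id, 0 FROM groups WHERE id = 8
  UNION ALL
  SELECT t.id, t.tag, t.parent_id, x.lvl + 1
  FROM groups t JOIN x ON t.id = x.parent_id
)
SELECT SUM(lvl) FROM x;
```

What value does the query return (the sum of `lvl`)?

6

Base: id=8 (omicron), parent_id=7, lvl 0.
Iteration 1: join on id=7 -> omega (id 7, parent_id=3, lvl 1).
Iteration 2: join on id=3 -> phi (id 3, parent_id=1, lvl 2).
Iteration 3: join on id=1 -> delta (id 1, parent_id=NULL, lvl 3).
Iteration 4: parent_id is NULL; no match; recursion stops.
SUM(lvl) = 0 + 1 + 2 + 3 = 6.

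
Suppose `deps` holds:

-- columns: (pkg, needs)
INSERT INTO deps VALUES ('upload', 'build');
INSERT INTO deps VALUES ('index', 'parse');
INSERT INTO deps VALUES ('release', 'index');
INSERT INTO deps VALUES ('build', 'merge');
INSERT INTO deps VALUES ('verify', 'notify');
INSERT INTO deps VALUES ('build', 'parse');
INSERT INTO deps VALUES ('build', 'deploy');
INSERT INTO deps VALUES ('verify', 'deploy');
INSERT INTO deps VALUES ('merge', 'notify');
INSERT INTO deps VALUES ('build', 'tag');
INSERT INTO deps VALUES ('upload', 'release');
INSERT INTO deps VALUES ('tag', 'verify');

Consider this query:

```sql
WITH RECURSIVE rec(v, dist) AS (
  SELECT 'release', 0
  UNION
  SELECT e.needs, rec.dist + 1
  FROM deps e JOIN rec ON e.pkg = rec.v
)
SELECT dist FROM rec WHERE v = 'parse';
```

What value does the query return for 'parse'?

2

Base: (release, dist=0).
Iteration 1: edges from {release} -> (index, dist=1).
Iteration 2: edges from {index} -> (parse, dist=2).
Iteration 3: no outgoing edges from {parse}; recursion stops.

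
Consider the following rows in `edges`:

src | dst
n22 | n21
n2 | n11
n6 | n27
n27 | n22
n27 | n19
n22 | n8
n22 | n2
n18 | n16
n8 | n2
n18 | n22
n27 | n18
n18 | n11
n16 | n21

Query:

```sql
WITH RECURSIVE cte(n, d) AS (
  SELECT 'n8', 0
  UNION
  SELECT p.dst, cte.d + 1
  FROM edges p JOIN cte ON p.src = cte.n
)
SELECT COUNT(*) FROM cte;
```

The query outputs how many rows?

3

Base: (n8, d=0).
Iteration 1: edges from {n8} -> (n2, d=1).
Iteration 2: edges from {n2} -> (n11, d=2).
Iteration 3: no outgoing edges from {n11}; recursion stops.
Total rows emitted: 3.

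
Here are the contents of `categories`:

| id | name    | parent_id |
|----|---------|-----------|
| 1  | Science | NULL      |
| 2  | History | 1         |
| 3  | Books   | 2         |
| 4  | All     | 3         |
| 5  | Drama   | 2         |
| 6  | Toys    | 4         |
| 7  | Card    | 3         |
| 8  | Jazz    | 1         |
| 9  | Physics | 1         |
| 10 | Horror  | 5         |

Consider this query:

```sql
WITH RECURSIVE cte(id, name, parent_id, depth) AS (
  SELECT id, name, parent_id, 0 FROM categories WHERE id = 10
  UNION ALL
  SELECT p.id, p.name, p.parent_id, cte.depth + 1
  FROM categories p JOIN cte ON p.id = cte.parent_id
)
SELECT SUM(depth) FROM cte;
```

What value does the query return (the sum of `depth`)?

6

Base: id=10 (Horror), parent_id=5, depth 0.
Iteration 1: join on id=5 -> Drama (id 5, parent_id=2, depth 1).
Iteration 2: join on id=2 -> History (id 2, parent_id=1, depth 2).
Iteration 3: join on id=1 -> Science (id 1, parent_id=NULL, depth 3).
Iteration 4: parent_id is NULL; no match; recursion stops.
SUM(depth) = 0 + 1 + 2 + 3 = 6.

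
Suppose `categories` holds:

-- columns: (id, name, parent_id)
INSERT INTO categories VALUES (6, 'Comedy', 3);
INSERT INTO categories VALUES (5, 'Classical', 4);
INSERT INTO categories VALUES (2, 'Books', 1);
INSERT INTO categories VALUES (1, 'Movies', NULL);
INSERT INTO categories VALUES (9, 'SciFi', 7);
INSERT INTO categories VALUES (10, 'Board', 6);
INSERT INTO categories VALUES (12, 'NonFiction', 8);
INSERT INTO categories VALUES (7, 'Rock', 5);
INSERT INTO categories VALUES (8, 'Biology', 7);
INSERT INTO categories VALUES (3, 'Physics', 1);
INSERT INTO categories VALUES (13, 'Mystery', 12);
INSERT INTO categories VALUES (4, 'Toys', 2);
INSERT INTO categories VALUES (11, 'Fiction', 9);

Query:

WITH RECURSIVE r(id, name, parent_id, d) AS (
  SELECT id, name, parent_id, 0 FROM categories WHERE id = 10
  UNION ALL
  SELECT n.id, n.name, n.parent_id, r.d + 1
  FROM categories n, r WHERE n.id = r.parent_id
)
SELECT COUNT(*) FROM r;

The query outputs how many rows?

Base: id=10 (Board), parent_id=6, d 0.
Iteration 1: join on id=6 -> Comedy (id 6, parent_id=3, d 1).
Iteration 2: join on id=3 -> Physics (id 3, parent_id=1, d 2).
Iteration 3: join on id=1 -> Movies (id 1, parent_id=NULL, d 3).
Iteration 4: parent_id is NULL; no match; recursion stops.
Total rows emitted: 4.

4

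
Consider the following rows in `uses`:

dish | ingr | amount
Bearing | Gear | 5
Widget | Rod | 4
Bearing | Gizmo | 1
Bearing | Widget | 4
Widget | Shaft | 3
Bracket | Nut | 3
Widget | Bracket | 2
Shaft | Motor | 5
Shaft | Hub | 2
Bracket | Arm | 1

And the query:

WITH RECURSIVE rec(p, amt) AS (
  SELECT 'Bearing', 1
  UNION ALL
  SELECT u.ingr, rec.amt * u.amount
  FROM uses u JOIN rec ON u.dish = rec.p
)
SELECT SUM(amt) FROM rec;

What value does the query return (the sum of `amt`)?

163

Base: (Bearing, amt=1).
Iteration 1: components of {Bearing} -> Gear = 1*5 = 5, Gizmo = 1*1 = 1, Widget = 1*4 = 4.
Iteration 2: components of {Gear,Gizmo,Widget} -> Bracket = 4*2 = 8, Rod = 4*4 = 16, Shaft = 4*3 = 12.
Iteration 3: components of {Bracket,Rod,Shaft} -> Arm = 8*1 = 8, Hub = 12*2 = 24, Motor = 12*5 = 60, Nut = 8*3 = 24.
Iteration 4: no further components; recursion stops.
SUM(amt) = 1 + 4 + 1 + 5 + 8 + 12 + 16 + 8 + 24 + 24 + 60 = 163.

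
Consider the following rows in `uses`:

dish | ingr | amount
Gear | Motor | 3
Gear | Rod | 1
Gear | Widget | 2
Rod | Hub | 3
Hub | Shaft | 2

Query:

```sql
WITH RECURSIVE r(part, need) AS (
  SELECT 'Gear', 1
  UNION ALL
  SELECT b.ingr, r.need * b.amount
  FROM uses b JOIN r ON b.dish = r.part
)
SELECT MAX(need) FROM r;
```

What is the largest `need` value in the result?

Base: (Gear, need=1).
Iteration 1: components of {Gear} -> Motor = 1*3 = 3, Rod = 1*1 = 1, Widget = 1*2 = 2.
Iteration 2: components of {Motor,Rod,Widget} -> Hub = 1*3 = 3.
Iteration 3: components of {Hub} -> Shaft = 3*2 = 6.
Iteration 4: no further components; recursion stops.
need values: 1, 3, 1, 2, 3, 6; the maximum is 6.

6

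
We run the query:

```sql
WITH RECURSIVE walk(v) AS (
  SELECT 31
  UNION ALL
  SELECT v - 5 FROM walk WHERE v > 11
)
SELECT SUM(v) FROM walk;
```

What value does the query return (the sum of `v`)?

105

Base: v=31.
Iteration 1: 31 > 11 holds -> v = 31 - 5 = 26.
Iteration 2: 26 > 11 holds -> v = 26 - 5 = 21.
Iteration 3: 21 > 11 holds -> v = 21 - 5 = 16.
Iteration 4: 16 > 11 holds -> v = 16 - 5 = 11.
Iteration 5: 11 > 11 fails; recursion stops.
SUM(v) = 31 + 26 + 21 + 16 + 11 = 105.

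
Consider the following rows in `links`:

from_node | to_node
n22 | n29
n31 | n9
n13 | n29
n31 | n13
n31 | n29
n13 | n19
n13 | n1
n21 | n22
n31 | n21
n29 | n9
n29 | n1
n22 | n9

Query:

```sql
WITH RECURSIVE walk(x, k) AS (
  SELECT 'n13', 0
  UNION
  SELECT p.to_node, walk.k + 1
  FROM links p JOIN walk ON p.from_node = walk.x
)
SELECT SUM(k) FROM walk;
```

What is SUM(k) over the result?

7

Base: (n13, k=0).
Iteration 1: edges from {n13} -> (n1, k=1), (n19, k=1), (n29, k=1).
Iteration 2: edges from {n1,n19,n29} -> (n1, k=2), (n9, k=2).
Iteration 3: no outgoing edges from {n1,n9}; recursion stops.
SUM(k) = 0 + 1 + 1 + 1 + 2 + 2 = 7.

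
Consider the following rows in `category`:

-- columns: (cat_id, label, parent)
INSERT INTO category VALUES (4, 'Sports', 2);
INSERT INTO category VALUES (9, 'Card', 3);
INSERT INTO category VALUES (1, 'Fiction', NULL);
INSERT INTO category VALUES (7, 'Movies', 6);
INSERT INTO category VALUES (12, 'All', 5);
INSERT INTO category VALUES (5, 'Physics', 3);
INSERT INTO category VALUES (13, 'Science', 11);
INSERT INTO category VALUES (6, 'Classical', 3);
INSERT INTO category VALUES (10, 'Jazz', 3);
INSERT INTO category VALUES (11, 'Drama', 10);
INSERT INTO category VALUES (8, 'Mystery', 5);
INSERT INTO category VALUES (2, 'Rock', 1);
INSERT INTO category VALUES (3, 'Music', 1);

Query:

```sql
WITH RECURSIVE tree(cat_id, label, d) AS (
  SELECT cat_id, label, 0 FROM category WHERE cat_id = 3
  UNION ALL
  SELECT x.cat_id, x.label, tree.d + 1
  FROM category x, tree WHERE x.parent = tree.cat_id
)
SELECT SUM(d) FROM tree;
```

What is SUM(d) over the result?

15

Base: cat_id=3 (Music) at d 0.
Iteration 1: rows with parent in {3} -> Physics (id 5, d 1), Classical (id 6, d 1), Card (id 9, d 1), Jazz (id 10, d 1).
Iteration 2: rows with parent in {5,6,9,10} -> Movies (id 7, d 2), Mystery (id 8, d 2), Drama (id 11, d 2), All (id 12, d 2).
Iteration 3: rows with parent in {7,8,11,12} -> Science (id 13, d 3).
Iteration 4: no rows with parent in {13}; recursion stops.
SUM(d) = 0 + 1 + 1 + 1 + 1 + 2 + 2 + 2 + 2 + 3 = 15.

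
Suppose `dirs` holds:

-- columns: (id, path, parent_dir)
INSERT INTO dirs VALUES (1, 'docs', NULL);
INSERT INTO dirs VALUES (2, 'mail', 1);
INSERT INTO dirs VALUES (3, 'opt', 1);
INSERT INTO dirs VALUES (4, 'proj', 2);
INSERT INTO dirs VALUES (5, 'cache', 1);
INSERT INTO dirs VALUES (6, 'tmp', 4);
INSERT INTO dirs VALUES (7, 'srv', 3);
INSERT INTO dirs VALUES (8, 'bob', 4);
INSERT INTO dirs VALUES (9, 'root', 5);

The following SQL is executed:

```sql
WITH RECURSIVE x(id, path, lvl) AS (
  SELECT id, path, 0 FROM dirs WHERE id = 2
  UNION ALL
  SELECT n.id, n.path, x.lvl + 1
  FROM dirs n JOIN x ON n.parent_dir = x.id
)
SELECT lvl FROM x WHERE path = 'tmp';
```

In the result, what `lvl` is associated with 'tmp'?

2

Base: id=2 (mail) at lvl 0.
Iteration 1: rows with parent_dir in {2} -> proj (id 4, lvl 1).
Iteration 2: rows with parent_dir in {4} -> tmp (id 6, lvl 2), bob (id 8, lvl 2).
Iteration 3: no rows with parent_dir in {6,8}; recursion stops.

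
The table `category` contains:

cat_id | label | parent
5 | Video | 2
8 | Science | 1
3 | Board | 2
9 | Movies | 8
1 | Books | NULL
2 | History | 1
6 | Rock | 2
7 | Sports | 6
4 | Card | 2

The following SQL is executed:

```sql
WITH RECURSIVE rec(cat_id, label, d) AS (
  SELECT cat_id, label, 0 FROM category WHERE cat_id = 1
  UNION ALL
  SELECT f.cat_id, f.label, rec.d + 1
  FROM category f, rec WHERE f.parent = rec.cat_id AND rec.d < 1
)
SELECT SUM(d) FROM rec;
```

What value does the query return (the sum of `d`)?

2

Base: cat_id=1 (Books) at d 0.
Iteration 1: rows with parent in {1} -> History (id 2, d 1), Science (id 8, d 1).
Iteration 2: d < 1 fails for all current rows; recursion stops.
SUM(d) = 0 + 1 + 1 = 2.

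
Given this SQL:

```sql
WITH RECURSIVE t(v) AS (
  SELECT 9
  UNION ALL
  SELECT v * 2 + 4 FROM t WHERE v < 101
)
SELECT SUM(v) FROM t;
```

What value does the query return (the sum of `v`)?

Base: v=9.
Iteration 1: 9 < 101 holds -> v = 9 * 2 + 4 = 22.
Iteration 2: 22 < 101 holds -> v = 22 * 2 + 4 = 48.
Iteration 3: 48 < 101 holds -> v = 48 * 2 + 4 = 100.
Iteration 4: 100 < 101 holds -> v = 100 * 2 + 4 = 204.
Iteration 5: 204 < 101 fails; recursion stops.
SUM(v) = 9 + 22 + 48 + 100 + 204 = 383.

383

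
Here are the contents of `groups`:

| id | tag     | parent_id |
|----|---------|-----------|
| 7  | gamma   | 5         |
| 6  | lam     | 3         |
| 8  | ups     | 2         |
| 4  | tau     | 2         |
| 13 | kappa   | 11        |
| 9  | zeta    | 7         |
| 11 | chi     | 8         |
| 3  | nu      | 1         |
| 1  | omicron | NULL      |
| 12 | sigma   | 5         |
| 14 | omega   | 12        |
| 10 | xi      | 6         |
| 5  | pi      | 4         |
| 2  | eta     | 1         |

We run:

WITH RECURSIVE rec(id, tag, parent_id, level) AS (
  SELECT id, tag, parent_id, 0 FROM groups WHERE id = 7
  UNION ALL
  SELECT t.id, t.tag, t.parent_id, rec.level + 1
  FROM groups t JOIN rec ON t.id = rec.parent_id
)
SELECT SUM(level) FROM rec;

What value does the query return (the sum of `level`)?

Base: id=7 (gamma), parent_id=5, level 0.
Iteration 1: join on id=5 -> pi (id 5, parent_id=4, level 1).
Iteration 2: join on id=4 -> tau (id 4, parent_id=2, level 2).
Iteration 3: join on id=2 -> eta (id 2, parent_id=1, level 3).
Iteration 4: join on id=1 -> omicron (id 1, parent_id=NULL, level 4).
Iteration 5: parent_id is NULL; no match; recursion stops.
SUM(level) = 0 + 1 + 2 + 3 + 4 = 10.

10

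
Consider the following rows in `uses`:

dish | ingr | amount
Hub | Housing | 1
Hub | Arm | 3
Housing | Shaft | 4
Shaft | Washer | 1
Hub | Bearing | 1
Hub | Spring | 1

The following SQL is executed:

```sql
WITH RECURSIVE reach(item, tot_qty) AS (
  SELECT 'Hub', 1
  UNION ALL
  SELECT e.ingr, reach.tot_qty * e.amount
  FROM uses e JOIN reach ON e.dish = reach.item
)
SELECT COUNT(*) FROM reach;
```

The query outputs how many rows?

Base: (Hub, tot_qty=1).
Iteration 1: components of {Hub} -> Arm = 1*3 = 3, Bearing = 1*1 = 1, Housing = 1*1 = 1, Spring = 1*1 = 1.
Iteration 2: components of {Arm,Bearing,Housing,Spring} -> Shaft = 1*4 = 4.
Iteration 3: components of {Shaft} -> Washer = 4*1 = 4.
Iteration 4: no further components; recursion stops.
Total rows emitted: 7.

7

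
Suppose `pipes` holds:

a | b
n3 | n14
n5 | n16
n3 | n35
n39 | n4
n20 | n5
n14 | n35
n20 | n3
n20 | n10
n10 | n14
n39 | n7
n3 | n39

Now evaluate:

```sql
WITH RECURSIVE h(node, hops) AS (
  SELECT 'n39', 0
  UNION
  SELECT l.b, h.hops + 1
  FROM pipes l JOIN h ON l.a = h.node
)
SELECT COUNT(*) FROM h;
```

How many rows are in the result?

3

Base: (n39, hops=0).
Iteration 1: edges from {n39} -> (n4, hops=1), (n7, hops=1).
Iteration 2: no outgoing edges from {n4,n7}; recursion stops.
Total rows emitted: 3.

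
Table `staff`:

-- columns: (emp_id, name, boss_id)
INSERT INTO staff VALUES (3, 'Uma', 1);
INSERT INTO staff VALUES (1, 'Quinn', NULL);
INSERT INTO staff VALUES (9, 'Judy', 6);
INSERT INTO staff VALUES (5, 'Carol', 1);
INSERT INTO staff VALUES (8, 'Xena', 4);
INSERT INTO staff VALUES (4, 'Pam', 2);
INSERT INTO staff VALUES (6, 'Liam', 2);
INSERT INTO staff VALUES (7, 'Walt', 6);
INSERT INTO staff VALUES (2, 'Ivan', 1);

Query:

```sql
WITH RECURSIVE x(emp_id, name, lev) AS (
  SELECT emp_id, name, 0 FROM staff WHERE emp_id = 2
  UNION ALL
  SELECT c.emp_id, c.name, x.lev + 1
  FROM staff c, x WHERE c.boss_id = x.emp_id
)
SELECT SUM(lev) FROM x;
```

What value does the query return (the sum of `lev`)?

8

Base: emp_id=2 (Ivan) at lev 0.
Iteration 1: rows with boss_id in {2} -> Pam (id 4, lev 1), Liam (id 6, lev 1).
Iteration 2: rows with boss_id in {4,6} -> Walt (id 7, lev 2), Xena (id 8, lev 2), Judy (id 9, lev 2).
Iteration 3: no rows with boss_id in {7,8,9}; recursion stops.
SUM(lev) = 0 + 1 + 1 + 2 + 2 + 2 = 8.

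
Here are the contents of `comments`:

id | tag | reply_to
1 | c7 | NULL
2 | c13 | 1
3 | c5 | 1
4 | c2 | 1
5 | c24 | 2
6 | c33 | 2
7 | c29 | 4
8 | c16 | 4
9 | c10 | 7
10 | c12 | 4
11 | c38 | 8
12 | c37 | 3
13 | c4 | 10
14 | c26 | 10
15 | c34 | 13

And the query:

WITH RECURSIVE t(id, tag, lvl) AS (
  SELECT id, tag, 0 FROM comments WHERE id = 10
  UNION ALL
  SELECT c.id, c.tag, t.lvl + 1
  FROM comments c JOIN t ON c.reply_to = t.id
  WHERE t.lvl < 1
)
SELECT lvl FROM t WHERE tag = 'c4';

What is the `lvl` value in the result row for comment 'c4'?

Base: id=10 (c12) at lvl 0.
Iteration 1: rows with reply_to in {10} -> c4 (id 13, lvl 1), c26 (id 14, lvl 1).
Iteration 2: lvl < 1 fails for all current rows; recursion stops.

1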